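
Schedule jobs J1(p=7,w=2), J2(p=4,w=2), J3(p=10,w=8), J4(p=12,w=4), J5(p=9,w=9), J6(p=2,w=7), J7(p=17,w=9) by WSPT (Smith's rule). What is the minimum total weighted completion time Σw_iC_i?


WSPT order (by p/w): J6 → J5 → J3 → J7 → J2 → J4 → J1
  J6: C=2, w·C=7×2=14
  J5: C=11, w·C=9×11=99
  J3: C=21, w·C=8×21=168
  J7: C=38, w·C=9×38=342
  J2: C=42, w·C=2×42=84
  J4: C=54, w·C=4×54=216
  J1: C=61, w·C=2×61=122
Σ w·C = 1045
= 1045


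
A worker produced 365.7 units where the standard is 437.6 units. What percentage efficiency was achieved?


Efficiency = (actual / standard) × 100
= (365.7 / 437.6) × 100
= 83.6%


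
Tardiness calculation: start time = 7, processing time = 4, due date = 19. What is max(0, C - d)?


Completion = start + processing = 7 + 4 = 11
Tardiness = max(0, C - d) = max(0, 11 - 19)
= max(0, -8)
= 0


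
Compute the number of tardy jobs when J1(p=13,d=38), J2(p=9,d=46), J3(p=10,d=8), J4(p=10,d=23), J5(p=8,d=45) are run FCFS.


Completion vs due date:
  J1: C=13, d=38 → on time
  J2: C=22, d=46 → on time
  J3: C=32, d=8 → TARDY
  J4: C=42, d=23 → TARDY
  J5: C=50, d=45 → TARDY
Tardy jobs: J3, J4, J5
Count = 3


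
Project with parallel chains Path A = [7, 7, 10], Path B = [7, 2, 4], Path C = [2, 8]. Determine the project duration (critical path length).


Path A: 7 + 7 + 10 = 24
Path B: 7 + 2 + 4 = 13
Path C: 2 + 8 = 10
Critical path = longest = max(24, 13, 10)
= 24 (Path A)


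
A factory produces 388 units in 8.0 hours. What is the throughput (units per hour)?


Throughput = units / time
= 388 / 8.0
= 48.5 units/hour


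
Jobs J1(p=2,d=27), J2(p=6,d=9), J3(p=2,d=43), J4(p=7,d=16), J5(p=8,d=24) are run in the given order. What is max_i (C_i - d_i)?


Lateness per job (L = C - d):
  J1: C=2, d=27, L=-25
  J2: C=8, d=9, L=-1
  J3: C=10, d=43, L=-33
  J4: C=17, d=16, L=1
  J5: C=25, d=24, L=1
Lmax = max(-25, -1, -33, 1, 1)
= 1


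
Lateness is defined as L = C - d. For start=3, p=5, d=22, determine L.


Completion = 3 + 5 = 8
Lateness = C - d = 8 - 22
= -14


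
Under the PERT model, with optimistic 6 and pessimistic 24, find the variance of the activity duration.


σ² = ((p - o) / 6)² = (p - o)² / 36
= (24 - 6)² / 36
= 18² / 36
= 324 / 36
= 9.0000


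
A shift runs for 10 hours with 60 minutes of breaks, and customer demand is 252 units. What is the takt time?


Available = 10×60 - 60 = 540 min
Takt time = 540 / 252
= 2.14 min/unit


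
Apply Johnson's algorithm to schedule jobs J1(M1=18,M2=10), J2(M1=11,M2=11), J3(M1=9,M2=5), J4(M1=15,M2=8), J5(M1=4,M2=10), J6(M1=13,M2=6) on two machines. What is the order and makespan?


Johnson's rule:
Group 1 (M1≤M2, sort by M1): ['J5', 'J2']
Group 2 (M1>M2, sort desc M2): ['J1', 'J4', 'J6', 'J3']
Sequence: J5 → J2 → J1 → J4 → J6 → J3
Makespan calculation:
  J5: M1 done=4, M2 done=14
  J2: M1 done=15, M2 done=26
  J1: M1 done=33, M2 done=43
  J4: M1 done=48, M2 done=56
  J6: M1 done=61, M2 done=67
  J3: M1 done=70, M2 done=75
= Sequence: J5 → J2 → J1 → J4 → J6 → J3, Makespan: 75


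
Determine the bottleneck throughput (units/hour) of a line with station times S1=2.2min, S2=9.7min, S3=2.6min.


Bottleneck = longest station time
Station times: [2.2, 9.7, 2.6]
Max = 9.7 min
Rate = 60 / 9.7
= 6.19 units/hour (bottleneck: 9.7min)


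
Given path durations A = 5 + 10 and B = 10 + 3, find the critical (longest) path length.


Path A: 5 + 10 = 15
Path B: 10 + 3 = 13
Critical path = longest = max(15, 13)
= 15 (Path A)


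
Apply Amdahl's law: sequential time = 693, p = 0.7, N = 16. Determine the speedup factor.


Amdahl's law: T_p = T × ((1-p) + p/N)
= 693 × ((1-0.7) + 0.7/16)
= 693 × (0.30 + 0.0437)
= 693 × 0.3438
= 238.22
Speedup = 693/238.22
= 2.91×


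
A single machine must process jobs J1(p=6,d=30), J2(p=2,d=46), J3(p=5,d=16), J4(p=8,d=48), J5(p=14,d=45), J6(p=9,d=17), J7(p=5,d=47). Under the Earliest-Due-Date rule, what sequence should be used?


EDD: sort by earliest due date
  J3: d=16, p=5
  J6: d=17, p=9
  J1: d=30, p=6
  J5: d=45, p=14
  J2: d=46, p=2
  J7: d=47, p=5
  J4: d=48, p=8
Order: J3 → J6 → J1 → J5 → J2 → J7 → J4


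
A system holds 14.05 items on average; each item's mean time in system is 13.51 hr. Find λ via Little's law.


Little's law: L = λW → λ = L / W
= 14.05 / 13.51
= 1.04 per hour


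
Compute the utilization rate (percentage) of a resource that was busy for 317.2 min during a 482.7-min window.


Utilization = busy / total × 100
= 317.2 / 482.7 × 100
= 65.7%


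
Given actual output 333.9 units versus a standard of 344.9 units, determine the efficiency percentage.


Efficiency = (actual / standard) × 100
= (333.9 / 344.9) × 100
= 96.8%


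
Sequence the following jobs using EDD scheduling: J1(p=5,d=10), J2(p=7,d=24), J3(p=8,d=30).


EDD: sort by earliest due date
  J1: d=10, p=5
  J2: d=24, p=7
  J3: d=30, p=8
Order: J1 → J2 → J3


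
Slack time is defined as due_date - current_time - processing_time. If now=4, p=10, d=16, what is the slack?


Slack = due - current_time - processing
= 16 - 4 - 10
= 2


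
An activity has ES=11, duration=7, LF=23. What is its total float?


EF = ES + duration = 11 + 7 = 18
LS = LF - duration = 23 - 7 = 16
Total Float = LF - EF = 23 - 18
(or LS - ES = 16 - 11)
= 5


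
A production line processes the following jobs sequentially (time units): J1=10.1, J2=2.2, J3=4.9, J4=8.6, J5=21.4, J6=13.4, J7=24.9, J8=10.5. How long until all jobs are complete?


Sequential makespan: sum all processing times
= 10.1 + 2.2 + 4.9 + 8.6 + 21.4 + 13.4 + 24.9 + 10.5
= 96.0 time units


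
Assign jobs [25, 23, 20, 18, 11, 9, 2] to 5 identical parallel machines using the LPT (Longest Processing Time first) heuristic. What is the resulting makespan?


Jobs (LPT sorted): [25, 23, 20, 18, 11, 9, 2]
Machines: 5
  J=25 → Machine 1 (load: 0+25=25)
  J=23 → Machine 2 (load: 0+23=23)
  J=20 → Machine 3 (load: 0+20=20)
  J=18 → Machine 4 (load: 0+18=18)
  J=11 → Machine 5 (load: 0+11=11)
  J=9 → Machine 5 (load: 11+9=20)
  J=2 → Machine 4 (load: 18+2=20)
Machine loads: [25, 23, 20, 20, 20]
Makespan = max = 25 time units


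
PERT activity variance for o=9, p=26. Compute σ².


σ² = ((p - o) / 6)² = (p - o)² / 36
= (26 - 9)² / 36
= 17² / 36
= 289 / 36
= 8.0278


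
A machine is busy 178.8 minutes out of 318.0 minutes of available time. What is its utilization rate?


Utilization = busy / total × 100
= 178.8 / 318.0 × 100
= 56.2%


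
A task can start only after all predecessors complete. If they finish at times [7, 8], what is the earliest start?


ES = max of all predecessor completion times
Predecessors: [7, 8]
ES = max(7, 8)
= 8


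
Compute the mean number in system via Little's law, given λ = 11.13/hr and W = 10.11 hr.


Little's law: L = λ × W
= 11.13 × 10.11
= 112.52


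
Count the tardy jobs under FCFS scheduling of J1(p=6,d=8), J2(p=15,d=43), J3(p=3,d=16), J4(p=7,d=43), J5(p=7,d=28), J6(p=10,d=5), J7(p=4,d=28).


Completion vs due date:
  J1: C=6, d=8 → on time
  J2: C=21, d=43 → on time
  J3: C=24, d=16 → TARDY
  J4: C=31, d=43 → on time
  J5: C=38, d=28 → TARDY
  J6: C=48, d=5 → TARDY
  J7: C=52, d=28 → TARDY
Tardy jobs: J3, J5, J6, J7
Count = 4


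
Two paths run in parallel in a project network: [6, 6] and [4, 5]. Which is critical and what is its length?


Path A: 6 + 6 = 12
Path B: 4 + 5 = 9
Critical path = longest = max(12, 9)
= 12 (Path A)


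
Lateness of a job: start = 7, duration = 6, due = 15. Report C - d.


Completion = 7 + 6 = 13
Lateness = C - d = 13 - 15
= -2


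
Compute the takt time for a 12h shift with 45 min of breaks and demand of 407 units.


Available = 12×60 - 45 = 675 min
Takt time = 675 / 407
= 1.66 min/unit


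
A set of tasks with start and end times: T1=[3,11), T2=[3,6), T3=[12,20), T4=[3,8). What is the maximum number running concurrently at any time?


Check each time point for overlaps:
  t=3: 3 tasks active (T1, T2, T4)
Max concurrent = 3


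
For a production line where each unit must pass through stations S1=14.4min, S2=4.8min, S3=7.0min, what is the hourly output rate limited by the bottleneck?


Bottleneck = longest station time
Station times: [14.4, 4.8, 7.0]
Max = 14.4 min
Rate = 60 / 14.4
= 4.17 units/hour (bottleneck: 14.4min)


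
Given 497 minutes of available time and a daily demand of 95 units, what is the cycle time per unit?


Cycle time = available time / demand
= 497 / 95
= 5.23 min/unit


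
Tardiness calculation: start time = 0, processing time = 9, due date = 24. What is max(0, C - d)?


Completion = start + processing = 0 + 9 = 9
Tardiness = max(0, C - d) = max(0, 9 - 24)
= max(0, -15)
= 0


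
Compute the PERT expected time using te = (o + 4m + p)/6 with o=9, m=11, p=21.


te = (o + 4m + p) / 6
= (9 + 4×11 + 21) / 6
= (9 + 44 + 21) / 6
= 74 / 6
= 12.33


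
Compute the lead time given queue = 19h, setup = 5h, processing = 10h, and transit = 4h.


Lead time = queue + setup + processing + transit
= 19 + 5 + 10 + 4
= 38 hours


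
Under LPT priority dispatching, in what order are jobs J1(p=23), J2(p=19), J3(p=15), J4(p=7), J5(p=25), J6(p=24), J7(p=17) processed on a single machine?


LPT: sort by longest processing time first
  J5: p=25
  J6: p=24
  J1: p=23
  J2: p=19
  J7: p=17
  J3: p=15
  J4: p=7
Order: J5 → J6 → J1 → J2 → J7 → J3 → J4


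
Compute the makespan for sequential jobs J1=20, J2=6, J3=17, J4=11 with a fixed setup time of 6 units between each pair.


Makespan = Σ processing + (n-1) × setup
= (20 + 6 + 17 + 11) + (4-1)×6
= 54 + 18
= 72 time units


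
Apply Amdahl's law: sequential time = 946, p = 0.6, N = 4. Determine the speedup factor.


Amdahl's law: T_p = T × ((1-p) + p/N)
= 946 × ((1-0.6) + 0.6/4)
= 946 × (0.40 + 0.1500)
= 946 × 0.5500
= 520.30
Speedup = 946/520.30
= 1.82×


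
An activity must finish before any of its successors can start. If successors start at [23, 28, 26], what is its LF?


LF = min of all successor start times
Successors start at: [23, 28, 26]
LF = min(23, 28, 26)
= 23


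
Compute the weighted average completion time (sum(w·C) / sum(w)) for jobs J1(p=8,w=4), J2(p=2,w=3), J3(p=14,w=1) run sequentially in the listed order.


Completion times:
  J1: C=8, w×C=4×8=32
  J2: C=10, w×C=3×10=30
  J3: C=24, w×C=1×24=24
Sum w×C = 86
Sum w = 8
Weighted avg = 86/8
= 10.75


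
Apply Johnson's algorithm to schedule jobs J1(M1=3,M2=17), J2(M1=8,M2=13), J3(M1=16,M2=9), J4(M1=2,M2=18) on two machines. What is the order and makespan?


Johnson's rule:
Group 1 (M1≤M2, sort by M1): ['J4', 'J1', 'J2']
Group 2 (M1>M2, sort desc M2): ['J3']
Sequence: J4 → J1 → J2 → J3
Makespan calculation:
  J4: M1 done=2, M2 done=20
  J1: M1 done=5, M2 done=37
  J2: M1 done=13, M2 done=50
  J3: M1 done=29, M2 done=59
= Sequence: J4 → J1 → J2 → J3, Makespan: 59


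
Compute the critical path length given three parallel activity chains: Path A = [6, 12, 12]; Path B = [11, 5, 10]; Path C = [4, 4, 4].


Path A: 6 + 12 + 12 = 30
Path B: 11 + 5 + 10 = 26
Path C: 4 + 4 + 4 = 12
Critical path = longest = max(30, 26, 12)
= 30 (Path A)


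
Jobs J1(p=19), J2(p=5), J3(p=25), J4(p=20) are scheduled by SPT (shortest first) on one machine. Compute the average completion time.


SPT order: J2 → J1 → J4 → J3
Completion times:
  J2: C=5
  J1: C=24
  J4: C=44
  J3: C=69
Sum = 142, n = 4
Mean flow = 142/4
= 35.50


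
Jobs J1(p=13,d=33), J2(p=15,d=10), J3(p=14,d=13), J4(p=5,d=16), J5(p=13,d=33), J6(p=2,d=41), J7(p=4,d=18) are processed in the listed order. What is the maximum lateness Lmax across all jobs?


Lateness per job (L = C - d):
  J1: C=13, d=33, L=-20
  J2: C=28, d=10, L=18
  J3: C=42, d=13, L=29
  J4: C=47, d=16, L=31
  J5: C=60, d=33, L=27
  J6: C=62, d=41, L=21
  J7: C=66, d=18, L=48
Lmax = max(-20, 18, 29, 31, 27, 21, 48)
= 48


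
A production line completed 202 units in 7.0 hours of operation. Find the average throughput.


Throughput = units / time
= 202 / 7.0
= 28.9 units/hour


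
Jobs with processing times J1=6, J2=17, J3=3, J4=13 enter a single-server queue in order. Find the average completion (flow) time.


Completion times:
  J1: completes at 6
  J2: completes at 23
  J3: completes at 26
  J4: completes at 39
Sum = 94
Average = 94/4
= 23.50


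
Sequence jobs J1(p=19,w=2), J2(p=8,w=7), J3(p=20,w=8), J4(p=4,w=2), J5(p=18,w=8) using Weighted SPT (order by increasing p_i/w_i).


WSPT (Smith's rule): sort by p/w ascending
  J2: p/w = 8/7 = 1.143
  J4: p/w = 4/2 = 2.000
  J5: p/w = 18/8 = 2.250
  J3: p/w = 20/8 = 2.500
  J1: p/w = 19/2 = 9.500
Order: J2 → J4 → J5 → J3 → J1


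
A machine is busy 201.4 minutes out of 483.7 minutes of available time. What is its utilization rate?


Utilization = busy / total × 100
= 201.4 / 483.7 × 100
= 41.6%


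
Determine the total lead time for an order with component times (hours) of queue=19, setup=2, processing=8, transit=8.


Lead time = queue + setup + processing + transit
= 19 + 2 + 8 + 8
= 37 hours


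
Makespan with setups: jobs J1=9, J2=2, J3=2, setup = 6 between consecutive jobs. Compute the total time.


Makespan = Σ processing + (n-1) × setup
= (9 + 2 + 2) + (3-1)×6
= 13 + 12
= 25 time units


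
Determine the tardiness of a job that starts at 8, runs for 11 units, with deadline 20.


Completion = start + processing = 8 + 11 = 19
Tardiness = max(0, C - d) = max(0, 19 - 20)
= max(0, -1)
= 0


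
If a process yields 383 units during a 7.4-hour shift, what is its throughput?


Throughput = units / time
= 383 / 7.4
= 51.8 units/hour


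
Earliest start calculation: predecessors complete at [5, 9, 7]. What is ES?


ES = max of all predecessor completion times
Predecessors: [5, 9, 7]
ES = max(5, 9, 7)
= 9


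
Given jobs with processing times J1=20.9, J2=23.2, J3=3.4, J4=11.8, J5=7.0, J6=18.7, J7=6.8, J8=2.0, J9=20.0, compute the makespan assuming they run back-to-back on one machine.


Sequential makespan: sum all processing times
= 20.9 + 23.2 + 3.4 + 11.8 + 7.0 + 18.7 + 6.8 + 2.0 + 20.0
= 113.8 time units


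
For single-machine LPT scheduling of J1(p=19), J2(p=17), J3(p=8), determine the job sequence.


LPT: sort by longest processing time first
  J1: p=19
  J2: p=17
  J3: p=8
Order: J1 → J2 → J3


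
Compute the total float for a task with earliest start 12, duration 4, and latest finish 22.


EF = ES + duration = 12 + 4 = 16
LS = LF - duration = 22 - 4 = 18
Total Float = LF - EF = 22 - 16
(or LS - ES = 18 - 12)
= 6


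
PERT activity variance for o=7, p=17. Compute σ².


σ² = ((p - o) / 6)² = (p - o)² / 36
= (17 - 7)² / 36
= 10² / 36
= 100 / 36
= 2.7778


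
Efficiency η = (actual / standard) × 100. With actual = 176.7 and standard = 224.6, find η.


Efficiency = (actual / standard) × 100
= (176.7 / 224.6) × 100
= 78.7%


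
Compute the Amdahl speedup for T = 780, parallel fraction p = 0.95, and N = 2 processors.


Amdahl's law: T_p = T × ((1-p) + p/N)
= 780 × ((1-0.95) + 0.95/2)
= 780 × (0.05 + 0.4750)
= 780 × 0.5250
= 409.50
Speedup = 780/409.50
= 1.90×


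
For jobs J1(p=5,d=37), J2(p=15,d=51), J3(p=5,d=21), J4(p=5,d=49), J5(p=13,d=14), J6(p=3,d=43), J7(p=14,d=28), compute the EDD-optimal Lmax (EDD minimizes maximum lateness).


EDD order: J5 → J3 → J7 → J1 → J6 → J4 → J2
Completion and lateness:
  J5: C=13, d=14, L=13-14=-1
  J3: C=18, d=21, L=18-21=-3
  J7: C=32, d=28, L=32-28=4
  J1: C=37, d=37, L=37-37=0
  J6: C=40, d=43, L=40-43=-3
  J4: C=45, d=49, L=45-49=-4
  J2: C=60, d=51, L=60-51=9
Lmax = max(-1, -3, 4, 0, -3, -4, 9)
= 9


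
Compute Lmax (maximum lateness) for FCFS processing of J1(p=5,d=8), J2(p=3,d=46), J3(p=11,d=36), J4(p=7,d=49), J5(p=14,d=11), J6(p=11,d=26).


Lateness per job (L = C - d):
  J1: C=5, d=8, L=-3
  J2: C=8, d=46, L=-38
  J3: C=19, d=36, L=-17
  J4: C=26, d=49, L=-23
  J5: C=40, d=11, L=29
  J6: C=51, d=26, L=25
Lmax = max(-3, -38, -17, -23, 29, 25)
= 29


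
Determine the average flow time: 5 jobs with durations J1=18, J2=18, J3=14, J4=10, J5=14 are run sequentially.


Completion times:
  J1: completes at 18
  J2: completes at 36
  J3: completes at 50
  J4: completes at 60
  J5: completes at 74
Sum = 238
Average = 238/5
= 47.60


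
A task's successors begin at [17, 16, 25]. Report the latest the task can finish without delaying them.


LF = min of all successor start times
Successors start at: [17, 16, 25]
LF = min(17, 16, 25)
= 16


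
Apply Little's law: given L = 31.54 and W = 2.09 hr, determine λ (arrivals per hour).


Little's law: L = λW → λ = L / W
= 31.54 / 2.09
= 15.09 per hour


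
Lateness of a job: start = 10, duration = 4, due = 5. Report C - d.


Completion = 10 + 4 = 14
Lateness = C - d = 14 - 5
= 9


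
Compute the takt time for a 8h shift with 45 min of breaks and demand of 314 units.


Available = 8×60 - 45 = 435 min
Takt time = 435 / 314
= 1.39 min/unit


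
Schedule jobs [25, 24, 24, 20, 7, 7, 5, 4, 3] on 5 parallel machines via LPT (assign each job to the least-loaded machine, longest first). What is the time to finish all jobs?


Jobs (LPT sorted): [25, 24, 24, 20, 7, 7, 5, 4, 3]
Machines: 5
  J=25 → Machine 1 (load: 0+25=25)
  J=24 → Machine 2 (load: 0+24=24)
  J=24 → Machine 3 (load: 0+24=24)
  J=20 → Machine 4 (load: 0+20=20)
  J=7 → Machine 5 (load: 0+7=7)
  J=7 → Machine 5 (load: 7+7=14)
  J=5 → Machine 5 (load: 14+5=19)
  J=4 → Machine 5 (load: 19+4=23)
  J=3 → Machine 4 (load: 20+3=23)
Machine loads: [25, 24, 24, 23, 23]
Makespan = max = 25 time units


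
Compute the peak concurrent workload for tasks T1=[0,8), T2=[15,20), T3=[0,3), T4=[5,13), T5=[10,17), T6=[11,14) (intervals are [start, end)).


Check each time point for overlaps:
  t=11: 3 tasks active (T4, T5, T6)
Max concurrent = 3


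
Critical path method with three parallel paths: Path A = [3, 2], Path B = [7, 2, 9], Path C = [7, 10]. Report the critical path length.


Path A: 3 + 2 = 5
Path B: 7 + 2 + 9 = 18
Path C: 7 + 10 = 17
Critical path = longest = max(5, 18, 17)
= 18 (Path B)


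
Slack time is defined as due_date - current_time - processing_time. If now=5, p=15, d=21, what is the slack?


Slack = due - current_time - processing
= 21 - 5 - 15
= 1


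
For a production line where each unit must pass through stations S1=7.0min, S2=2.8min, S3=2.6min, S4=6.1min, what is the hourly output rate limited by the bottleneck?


Bottleneck = longest station time
Station times: [7.0, 2.8, 2.6, 6.1]
Max = 7.0 min
Rate = 60 / 7.0
= 8.57 units/hour (bottleneck: 7.0min)


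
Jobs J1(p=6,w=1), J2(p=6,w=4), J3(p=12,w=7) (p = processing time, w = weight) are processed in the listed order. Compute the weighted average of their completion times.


Completion times:
  J1: C=6, w×C=1×6=6
  J2: C=12, w×C=4×12=48
  J3: C=24, w×C=7×24=168
Sum w×C = 222
Sum w = 12
Weighted avg = 222/12
= 18.50


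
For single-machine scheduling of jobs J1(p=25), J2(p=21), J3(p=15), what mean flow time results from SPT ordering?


SPT order: J3 → J2 → J1
Completion times:
  J3: C=15
  J2: C=36
  J1: C=61
Sum = 112, n = 3
Mean flow = 112/3
= 37.33


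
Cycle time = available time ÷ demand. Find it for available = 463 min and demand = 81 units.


Cycle time = available time / demand
= 463 / 81
= 5.72 min/unit


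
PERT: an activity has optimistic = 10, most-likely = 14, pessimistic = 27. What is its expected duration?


te = (o + 4m + p) / 6
= (10 + 4×14 + 27) / 6
= (10 + 56 + 27) / 6
= 93 / 6
= 15.50


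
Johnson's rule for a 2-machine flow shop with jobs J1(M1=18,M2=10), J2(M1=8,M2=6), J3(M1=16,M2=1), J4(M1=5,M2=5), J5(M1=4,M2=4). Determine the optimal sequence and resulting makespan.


Johnson's rule:
Group 1 (M1≤M2, sort by M1): ['J5', 'J4']
Group 2 (M1>M2, sort desc M2): ['J1', 'J2', 'J3']
Sequence: J5 → J4 → J1 → J2 → J3
Makespan calculation:
  J5: M1 done=4, M2 done=8
  J4: M1 done=9, M2 done=14
  J1: M1 done=27, M2 done=37
  J2: M1 done=35, M2 done=43
  J3: M1 done=51, M2 done=52
= Sequence: J5 → J4 → J1 → J2 → J3, Makespan: 52


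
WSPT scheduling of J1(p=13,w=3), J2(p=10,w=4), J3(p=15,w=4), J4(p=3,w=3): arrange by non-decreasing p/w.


WSPT (Smith's rule): sort by p/w ascending
  J4: p/w = 3/3 = 1.000
  J2: p/w = 10/4 = 2.500
  J3: p/w = 15/4 = 3.750
  J1: p/w = 13/3 = 4.333
Order: J4 → J2 → J3 → J1


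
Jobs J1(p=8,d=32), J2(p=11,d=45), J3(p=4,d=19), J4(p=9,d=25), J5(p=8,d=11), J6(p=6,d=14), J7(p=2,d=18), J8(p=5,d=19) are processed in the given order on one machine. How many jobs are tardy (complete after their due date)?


Completion vs due date:
  J1: C=8, d=32 → on time
  J2: C=19, d=45 → on time
  J3: C=23, d=19 → TARDY
  J4: C=32, d=25 → TARDY
  J5: C=40, d=11 → TARDY
  J6: C=46, d=14 → TARDY
  J7: C=48, d=18 → TARDY
  J8: C=53, d=19 → TARDY
Tardy jobs: J3, J4, J5, J6, J7, J8
Count = 6


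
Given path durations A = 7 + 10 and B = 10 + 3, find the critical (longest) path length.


Path A: 7 + 10 = 17
Path B: 10 + 3 = 13
Critical path = longest = max(17, 13)
= 17 (Path A)


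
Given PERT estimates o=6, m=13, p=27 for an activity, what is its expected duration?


te = (o + 4m + p) / 6
= (6 + 4×13 + 27) / 6
= (6 + 52 + 27) / 6
= 85 / 6
= 14.17


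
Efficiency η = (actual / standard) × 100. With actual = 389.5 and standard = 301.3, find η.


Efficiency = (actual / standard) × 100
= (389.5 / 301.3) × 100
= 129.3%


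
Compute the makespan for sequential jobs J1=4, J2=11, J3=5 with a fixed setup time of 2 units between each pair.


Makespan = Σ processing + (n-1) × setup
= (4 + 11 + 5) + (3-1)×2
= 20 + 4
= 24 time units


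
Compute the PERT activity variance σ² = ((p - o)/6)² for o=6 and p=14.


σ² = ((p - o) / 6)² = (p - o)² / 36
= (14 - 6)² / 36
= 8² / 36
= 64 / 36
= 1.7778


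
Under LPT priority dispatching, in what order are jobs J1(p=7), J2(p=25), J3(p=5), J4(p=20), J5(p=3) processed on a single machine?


LPT: sort by longest processing time first
  J2: p=25
  J4: p=20
  J1: p=7
  J3: p=5
  J5: p=3
Order: J2 → J4 → J1 → J3 → J5


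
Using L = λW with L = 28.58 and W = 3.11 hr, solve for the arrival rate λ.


Little's law: L = λW → λ = L / W
= 28.58 / 3.11
= 9.19 per hour


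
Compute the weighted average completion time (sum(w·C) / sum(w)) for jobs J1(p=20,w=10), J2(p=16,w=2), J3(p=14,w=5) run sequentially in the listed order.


Completion times:
  J1: C=20, w×C=10×20=200
  J2: C=36, w×C=2×36=72
  J3: C=50, w×C=5×50=250
Sum w×C = 522
Sum w = 17
Weighted avg = 522/17
= 30.71


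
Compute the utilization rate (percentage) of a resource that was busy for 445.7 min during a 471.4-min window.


Utilization = busy / total × 100
= 445.7 / 471.4 × 100
= 94.5%


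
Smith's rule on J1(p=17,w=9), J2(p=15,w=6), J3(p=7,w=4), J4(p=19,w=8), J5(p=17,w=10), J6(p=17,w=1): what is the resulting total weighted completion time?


WSPT order (by p/w): J5 → J3 → J1 → J4 → J2 → J6
  J5: C=17, w·C=10×17=170
  J3: C=24, w·C=4×24=96
  J1: C=41, w·C=9×41=369
  J4: C=60, w·C=8×60=480
  J2: C=75, w·C=6×75=450
  J6: C=92, w·C=1×92=92
Σ w·C = 1657
= 1657


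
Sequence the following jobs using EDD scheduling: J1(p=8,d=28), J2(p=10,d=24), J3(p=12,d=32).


EDD: sort by earliest due date
  J2: d=24, p=10
  J1: d=28, p=8
  J3: d=32, p=12
Order: J2 → J1 → J3


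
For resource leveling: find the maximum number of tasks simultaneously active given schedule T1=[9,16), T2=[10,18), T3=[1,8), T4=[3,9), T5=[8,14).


Check each time point for overlaps:
  t=10: 3 tasks active (T1, T2, T5)
Max concurrent = 3


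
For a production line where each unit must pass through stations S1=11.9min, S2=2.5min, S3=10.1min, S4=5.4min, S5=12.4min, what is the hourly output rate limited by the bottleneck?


Bottleneck = longest station time
Station times: [11.9, 2.5, 10.1, 5.4, 12.4]
Max = 12.4 min
Rate = 60 / 12.4
= 4.84 units/hour (bottleneck: 12.4min)


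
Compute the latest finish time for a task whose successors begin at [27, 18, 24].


LF = min of all successor start times
Successors start at: [27, 18, 24]
LF = min(27, 18, 24)
= 18


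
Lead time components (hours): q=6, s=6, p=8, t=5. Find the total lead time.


Lead time = queue + setup + processing + transit
= 6 + 6 + 8 + 5
= 25 hours


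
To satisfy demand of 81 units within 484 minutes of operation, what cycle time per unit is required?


Cycle time = available time / demand
= 484 / 81
= 5.98 min/unit


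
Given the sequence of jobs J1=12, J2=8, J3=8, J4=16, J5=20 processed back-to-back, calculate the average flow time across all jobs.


Completion times:
  J1: completes at 12
  J2: completes at 20
  J3: completes at 28
  J4: completes at 44
  J5: completes at 64
Sum = 168
Average = 168/5
= 33.60


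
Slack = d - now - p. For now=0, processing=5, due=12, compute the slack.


Slack = due - current_time - processing
= 12 - 0 - 5
= 7


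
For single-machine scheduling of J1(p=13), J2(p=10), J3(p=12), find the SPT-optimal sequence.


SPT: sort by shortest processing time
  J2: p=10
  J3: p=12
  J1: p=13
Order: J2 → J3 → J1


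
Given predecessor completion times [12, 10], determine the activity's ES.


ES = max of all predecessor completion times
Predecessors: [12, 10]
ES = max(12, 10)
= 12


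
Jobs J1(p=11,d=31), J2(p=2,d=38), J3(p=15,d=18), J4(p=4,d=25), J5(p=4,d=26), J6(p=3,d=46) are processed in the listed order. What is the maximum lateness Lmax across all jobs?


Lateness per job (L = C - d):
  J1: C=11, d=31, L=-20
  J2: C=13, d=38, L=-25
  J3: C=28, d=18, L=10
  J4: C=32, d=25, L=7
  J5: C=36, d=26, L=10
  J6: C=39, d=46, L=-7
Lmax = max(-20, -25, 10, 7, 10, -7)
= 10


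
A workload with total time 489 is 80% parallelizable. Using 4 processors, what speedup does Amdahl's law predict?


Amdahl's law: T_p = T × ((1-p) + p/N)
= 489 × ((1-0.8) + 0.8/4)
= 489 × (0.20 + 0.2000)
= 489 × 0.4000
= 195.60
Speedup = 489/195.60
= 2.50×


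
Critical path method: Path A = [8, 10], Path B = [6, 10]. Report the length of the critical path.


Path A: 8 + 10 = 18
Path B: 6 + 10 = 16
Critical path = longest = max(18, 16)
= 18 (Path A)


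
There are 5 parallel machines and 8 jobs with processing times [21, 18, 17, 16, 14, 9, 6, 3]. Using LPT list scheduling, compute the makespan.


Jobs (LPT sorted): [21, 18, 17, 16, 14, 9, 6, 3]
Machines: 5
  J=21 → Machine 1 (load: 0+21=21)
  J=18 → Machine 2 (load: 0+18=18)
  J=17 → Machine 3 (load: 0+17=17)
  J=16 → Machine 4 (load: 0+16=16)
  J=14 → Machine 5 (load: 0+14=14)
  J=9 → Machine 5 (load: 14+9=23)
  J=6 → Machine 4 (load: 16+6=22)
  J=3 → Machine 3 (load: 17+3=20)
Machine loads: [21, 18, 20, 22, 23]
Makespan = max = 23 time units


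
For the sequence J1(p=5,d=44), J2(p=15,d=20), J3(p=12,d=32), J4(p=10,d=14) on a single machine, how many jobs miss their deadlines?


Completion vs due date:
  J1: C=5, d=44 → on time
  J2: C=20, d=20 → on time
  J3: C=32, d=32 → on time
  J4: C=42, d=14 → TARDY
Tardy jobs: J4
Count = 1


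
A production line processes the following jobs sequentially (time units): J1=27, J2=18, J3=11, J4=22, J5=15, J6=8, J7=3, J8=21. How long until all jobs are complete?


Sequential makespan: sum all processing times
= 27 + 18 + 11 + 22 + 15 + 8 + 3 + 21
= 125 time units


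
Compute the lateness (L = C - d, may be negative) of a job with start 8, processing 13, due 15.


Completion = 8 + 13 = 21
Lateness = C - d = 21 - 15
= 6


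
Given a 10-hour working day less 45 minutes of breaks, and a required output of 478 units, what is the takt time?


Available = 10×60 - 45 = 555 min
Takt time = 555 / 478
= 1.16 min/unit


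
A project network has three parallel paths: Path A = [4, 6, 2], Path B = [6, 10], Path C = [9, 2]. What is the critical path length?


Path A: 4 + 6 + 2 = 12
Path B: 6 + 10 = 16
Path C: 9 + 2 = 11
Critical path = longest = max(12, 16, 11)
= 16 (Path B)


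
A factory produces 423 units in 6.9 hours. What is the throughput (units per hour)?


Throughput = units / time
= 423 / 6.9
= 61.3 units/hour


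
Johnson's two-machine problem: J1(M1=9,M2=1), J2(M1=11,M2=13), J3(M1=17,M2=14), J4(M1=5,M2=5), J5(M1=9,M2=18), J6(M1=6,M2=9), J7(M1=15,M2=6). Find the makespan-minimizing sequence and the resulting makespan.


Johnson's rule:
Group 1 (M1≤M2, sort by M1): ['J4', 'J6', 'J5', 'J2']
Group 2 (M1>M2, sort desc M2): ['J3', 'J7', 'J1']
Sequence: J4 → J6 → J5 → J2 → J3 → J7 → J1
Makespan calculation:
  J4: M1 done=5, M2 done=10
  J6: M1 done=11, M2 done=20
  J5: M1 done=20, M2 done=38
  J2: M1 done=31, M2 done=51
  J3: M1 done=48, M2 done=65
  J7: M1 done=63, M2 done=71
  J1: M1 done=72, M2 done=73
= Sequence: J4 → J6 → J5 → J2 → J3 → J7 → J1, Makespan: 73


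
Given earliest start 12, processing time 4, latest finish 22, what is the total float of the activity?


EF = ES + duration = 12 + 4 = 16
LS = LF - duration = 22 - 4 = 18
Total Float = LF - EF = 22 - 16
(or LS - ES = 18 - 12)
= 6


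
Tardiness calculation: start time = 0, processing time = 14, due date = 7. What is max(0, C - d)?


Completion = start + processing = 0 + 14 = 14
Tardiness = max(0, C - d) = max(0, 14 - 7)
= max(0, 7)
= 7


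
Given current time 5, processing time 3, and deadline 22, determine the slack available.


Slack = due - current_time - processing
= 22 - 5 - 3
= 14


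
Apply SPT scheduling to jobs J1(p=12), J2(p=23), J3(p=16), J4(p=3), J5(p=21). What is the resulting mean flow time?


SPT order: J4 → J1 → J3 → J5 → J2
Completion times:
  J4: C=3
  J1: C=15
  J3: C=31
  J5: C=52
  J2: C=75
Sum = 176, n = 5
Mean flow = 176/5
= 35.20


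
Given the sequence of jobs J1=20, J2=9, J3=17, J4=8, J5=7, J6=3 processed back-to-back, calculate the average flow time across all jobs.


Completion times:
  J1: completes at 20
  J2: completes at 29
  J3: completes at 46
  J4: completes at 54
  J5: completes at 61
  J6: completes at 64
Sum = 274
Average = 274/6
= 45.67


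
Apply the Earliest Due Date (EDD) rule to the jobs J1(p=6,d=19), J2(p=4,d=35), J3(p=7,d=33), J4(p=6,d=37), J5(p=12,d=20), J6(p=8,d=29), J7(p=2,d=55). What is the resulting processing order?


EDD: sort by earliest due date
  J1: d=19, p=6
  J5: d=20, p=12
  J6: d=29, p=8
  J3: d=33, p=7
  J2: d=35, p=4
  J4: d=37, p=6
  J7: d=55, p=2
Order: J1 → J5 → J6 → J3 → J2 → J4 → J7


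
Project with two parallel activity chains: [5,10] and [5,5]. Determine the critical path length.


Path A: 5 + 10 = 15
Path B: 5 + 5 = 10
Critical path = longest = max(15, 10)
= 15 (Path A)


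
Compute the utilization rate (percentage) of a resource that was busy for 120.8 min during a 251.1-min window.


Utilization = busy / total × 100
= 120.8 / 251.1 × 100
= 48.1%


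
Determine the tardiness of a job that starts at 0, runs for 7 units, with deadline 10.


Completion = start + processing = 0 + 7 = 7
Tardiness = max(0, C - d) = max(0, 7 - 10)
= max(0, -3)
= 0


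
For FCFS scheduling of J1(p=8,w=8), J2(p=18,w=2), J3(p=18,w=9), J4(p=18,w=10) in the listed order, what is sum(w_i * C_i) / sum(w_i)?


Completion times:
  J1: C=8, w×C=8×8=64
  J2: C=26, w×C=2×26=52
  J3: C=44, w×C=9×44=396
  J4: C=62, w×C=10×62=620
Sum w×C = 1132
Sum w = 29
Weighted avg = 1132/29
= 39.03


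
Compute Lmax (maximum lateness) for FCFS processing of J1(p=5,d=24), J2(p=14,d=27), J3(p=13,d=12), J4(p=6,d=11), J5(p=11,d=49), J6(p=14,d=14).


Lateness per job (L = C - d):
  J1: C=5, d=24, L=-19
  J2: C=19, d=27, L=-8
  J3: C=32, d=12, L=20
  J4: C=38, d=11, L=27
  J5: C=49, d=49, L=0
  J6: C=63, d=14, L=49
Lmax = max(-19, -8, 20, 27, 0, 49)
= 49


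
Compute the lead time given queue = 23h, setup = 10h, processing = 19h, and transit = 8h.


Lead time = queue + setup + processing + transit
= 23 + 10 + 19 + 8
= 60 hours


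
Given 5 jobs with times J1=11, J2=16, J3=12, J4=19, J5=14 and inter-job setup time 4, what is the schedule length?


Makespan = Σ processing + (n-1) × setup
= (11 + 16 + 12 + 19 + 14) + (5-1)×4
= 72 + 16
= 88 time units


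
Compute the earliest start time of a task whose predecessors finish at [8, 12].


ES = max of all predecessor completion times
Predecessors: [8, 12]
ES = max(8, 12)
= 12


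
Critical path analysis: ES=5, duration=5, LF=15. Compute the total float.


EF = ES + duration = 5 + 5 = 10
LS = LF - duration = 15 - 5 = 10
Total Float = LF - EF = 15 - 10
(or LS - ES = 10 - 5)
= 5


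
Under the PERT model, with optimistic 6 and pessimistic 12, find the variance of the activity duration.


σ² = ((p - o) / 6)² = (p - o)² / 36
= (12 - 6)² / 36
= 6² / 36
= 36 / 36
= 1.0000


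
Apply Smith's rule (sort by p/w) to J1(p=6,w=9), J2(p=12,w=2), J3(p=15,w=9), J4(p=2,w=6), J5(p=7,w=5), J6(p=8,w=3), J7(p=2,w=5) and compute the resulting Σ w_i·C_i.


WSPT order (by p/w): J4 → J7 → J1 → J5 → J3 → J6 → J2
  J4: C=2, w·C=6×2=12
  J7: C=4, w·C=5×4=20
  J1: C=10, w·C=9×10=90
  J5: C=17, w·C=5×17=85
  J3: C=32, w·C=9×32=288
  J6: C=40, w·C=3×40=120
  J2: C=52, w·C=2×52=104
Σ w·C = 719
= 719


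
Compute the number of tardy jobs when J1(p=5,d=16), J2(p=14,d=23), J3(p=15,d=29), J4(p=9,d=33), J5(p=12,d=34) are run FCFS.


Completion vs due date:
  J1: C=5, d=16 → on time
  J2: C=19, d=23 → on time
  J3: C=34, d=29 → TARDY
  J4: C=43, d=33 → TARDY
  J5: C=55, d=34 → TARDY
Tardy jobs: J3, J4, J5
Count = 3


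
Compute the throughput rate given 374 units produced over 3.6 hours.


Throughput = units / time
= 374 / 3.6
= 103.9 units/hour


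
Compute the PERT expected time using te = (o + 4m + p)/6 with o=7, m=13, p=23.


te = (o + 4m + p) / 6
= (7 + 4×13 + 23) / 6
= (7 + 52 + 23) / 6
= 82 / 6
= 13.67


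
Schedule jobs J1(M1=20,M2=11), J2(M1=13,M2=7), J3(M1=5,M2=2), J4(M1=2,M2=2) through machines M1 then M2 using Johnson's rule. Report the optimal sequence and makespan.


Johnson's rule:
Group 1 (M1≤M2, sort by M1): ['J4']
Group 2 (M1>M2, sort desc M2): ['J1', 'J2', 'J3']
Sequence: J4 → J1 → J2 → J3
Makespan calculation:
  J4: M1 done=2, M2 done=4
  J1: M1 done=22, M2 done=33
  J2: M1 done=35, M2 done=42
  J3: M1 done=40, M2 done=44
= Sequence: J4 → J1 → J2 → J3, Makespan: 44


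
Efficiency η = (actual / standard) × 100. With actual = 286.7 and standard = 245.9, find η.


Efficiency = (actual / standard) × 100
= (286.7 / 245.9) × 100
= 116.6%


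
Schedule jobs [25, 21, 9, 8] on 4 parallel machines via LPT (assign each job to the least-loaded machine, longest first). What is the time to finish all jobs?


Jobs (LPT sorted): [25, 21, 9, 8]
Machines: 4
  J=25 → Machine 1 (load: 0+25=25)
  J=21 → Machine 2 (load: 0+21=21)
  J=9 → Machine 3 (load: 0+9=9)
  J=8 → Machine 4 (load: 0+8=8)
Machine loads: [25, 21, 9, 8]
Makespan = max = 25 time units


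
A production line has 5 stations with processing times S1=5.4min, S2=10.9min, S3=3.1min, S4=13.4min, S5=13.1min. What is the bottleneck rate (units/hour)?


Bottleneck = longest station time
Station times: [5.4, 10.9, 3.1, 13.4, 13.1]
Max = 13.4 min
Rate = 60 / 13.4
= 4.48 units/hour (bottleneck: 13.4min)


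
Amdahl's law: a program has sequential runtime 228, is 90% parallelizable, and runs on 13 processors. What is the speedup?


Amdahl's law: T_p = T × ((1-p) + p/N)
= 228 × ((1-0.9) + 0.9/13)
= 228 × (0.10 + 0.0692)
= 228 × 0.1692
= 38.58
Speedup = 228/38.58
= 5.91×


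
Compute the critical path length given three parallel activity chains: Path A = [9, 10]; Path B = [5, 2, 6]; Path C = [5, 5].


Path A: 9 + 10 = 19
Path B: 5 + 2 + 6 = 13
Path C: 5 + 5 = 10
Critical path = longest = max(19, 13, 10)
= 19 (Path A)


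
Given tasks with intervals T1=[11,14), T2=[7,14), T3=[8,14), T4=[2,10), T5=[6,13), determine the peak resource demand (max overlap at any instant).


Check each time point for overlaps:
  t=8: 4 tasks active (T2, T3, T4, T5)
Max concurrent = 4


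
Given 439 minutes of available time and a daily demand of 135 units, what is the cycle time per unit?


Cycle time = available time / demand
= 439 / 135
= 3.25 min/unit


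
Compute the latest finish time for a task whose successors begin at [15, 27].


LF = min of all successor start times
Successors start at: [15, 27]
LF = min(15, 27)
= 15


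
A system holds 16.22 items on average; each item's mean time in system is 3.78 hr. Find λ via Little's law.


Little's law: L = λW → λ = L / W
= 16.22 / 3.78
= 4.29 per hour


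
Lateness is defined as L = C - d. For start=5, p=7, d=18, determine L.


Completion = 5 + 7 = 12
Lateness = C - d = 12 - 18
= -6


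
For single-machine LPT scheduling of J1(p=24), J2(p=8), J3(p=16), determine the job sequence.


LPT: sort by longest processing time first
  J1: p=24
  J3: p=16
  J2: p=8
Order: J1 → J3 → J2


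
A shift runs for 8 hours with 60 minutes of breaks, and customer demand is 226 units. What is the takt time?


Available = 8×60 - 60 = 420 min
Takt time = 420 / 226
= 1.86 min/unit


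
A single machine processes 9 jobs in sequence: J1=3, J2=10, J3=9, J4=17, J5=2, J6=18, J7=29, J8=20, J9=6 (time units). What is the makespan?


Sequential makespan: sum all processing times
= 3 + 10 + 9 + 17 + 2 + 18 + 29 + 20 + 6
= 114 time units


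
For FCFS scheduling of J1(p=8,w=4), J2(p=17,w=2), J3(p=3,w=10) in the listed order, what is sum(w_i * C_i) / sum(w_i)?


Completion times:
  J1: C=8, w×C=4×8=32
  J2: C=25, w×C=2×25=50
  J3: C=28, w×C=10×28=280
Sum w×C = 362
Sum w = 16
Weighted avg = 362/16
= 22.62


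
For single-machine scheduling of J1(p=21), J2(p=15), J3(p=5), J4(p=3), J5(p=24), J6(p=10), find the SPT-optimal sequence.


SPT: sort by shortest processing time
  J4: p=3
  J3: p=5
  J6: p=10
  J2: p=15
  J1: p=21
  J5: p=24
Order: J4 → J3 → J6 → J2 → J1 → J5


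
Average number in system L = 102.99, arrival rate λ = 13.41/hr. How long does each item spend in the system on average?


Little's law: L = λW → W = L / λ
= 102.99 / 13.41
= 7.68 hours


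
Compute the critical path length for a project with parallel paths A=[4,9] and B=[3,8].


Path A: 4 + 9 = 13
Path B: 3 + 8 = 11
Critical path = longest = max(13, 11)
= 13 (Path A)


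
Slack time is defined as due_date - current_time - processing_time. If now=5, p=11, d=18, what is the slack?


Slack = due - current_time - processing
= 18 - 5 - 11
= 2


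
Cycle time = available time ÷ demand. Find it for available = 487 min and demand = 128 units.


Cycle time = available time / demand
= 487 / 128
= 3.80 min/unit


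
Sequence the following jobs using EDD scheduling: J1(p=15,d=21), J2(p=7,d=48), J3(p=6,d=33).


EDD: sort by earliest due date
  J1: d=21, p=15
  J3: d=33, p=6
  J2: d=48, p=7
Order: J1 → J3 → J2


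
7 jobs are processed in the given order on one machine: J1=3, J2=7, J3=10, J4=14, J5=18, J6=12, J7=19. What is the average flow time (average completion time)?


Completion times:
  J1: completes at 3
  J2: completes at 10
  J3: completes at 20
  J4: completes at 34
  J5: completes at 52
  J6: completes at 64
  J7: completes at 83
Sum = 266
Average = 266/7
= 38.00


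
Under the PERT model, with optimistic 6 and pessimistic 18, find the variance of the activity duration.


σ² = ((p - o) / 6)² = (p - o)² / 36
= (18 - 6)² / 36
= 12² / 36
= 144 / 36
= 4.0000


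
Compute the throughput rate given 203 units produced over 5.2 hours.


Throughput = units / time
= 203 / 5.2
= 39.0 units/hour
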